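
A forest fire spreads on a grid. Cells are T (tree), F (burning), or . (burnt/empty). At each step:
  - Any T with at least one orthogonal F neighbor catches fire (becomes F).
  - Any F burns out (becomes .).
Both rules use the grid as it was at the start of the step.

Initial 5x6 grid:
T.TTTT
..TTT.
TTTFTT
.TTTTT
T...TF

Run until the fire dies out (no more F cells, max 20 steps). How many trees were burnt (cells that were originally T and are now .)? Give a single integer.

Answer: 18

Derivation:
Step 1: +6 fires, +2 burnt (F count now 6)
Step 2: +7 fires, +6 burnt (F count now 7)
Step 3: +4 fires, +7 burnt (F count now 4)
Step 4: +1 fires, +4 burnt (F count now 1)
Step 5: +0 fires, +1 burnt (F count now 0)
Fire out after step 5
Initially T: 20, now '.': 28
Total burnt (originally-T cells now '.'): 18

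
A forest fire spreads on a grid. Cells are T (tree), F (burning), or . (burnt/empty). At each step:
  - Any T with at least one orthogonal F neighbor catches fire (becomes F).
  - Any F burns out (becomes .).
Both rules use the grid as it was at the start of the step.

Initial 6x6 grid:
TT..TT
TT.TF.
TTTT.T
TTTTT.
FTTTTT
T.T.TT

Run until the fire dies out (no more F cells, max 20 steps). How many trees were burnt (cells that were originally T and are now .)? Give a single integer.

Answer: 25

Derivation:
Step 1: +5 fires, +2 burnt (F count now 5)
Step 2: +5 fires, +5 burnt (F count now 5)
Step 3: +7 fires, +5 burnt (F count now 7)
Step 4: +4 fires, +7 burnt (F count now 4)
Step 5: +3 fires, +4 burnt (F count now 3)
Step 6: +1 fires, +3 burnt (F count now 1)
Step 7: +0 fires, +1 burnt (F count now 0)
Fire out after step 7
Initially T: 26, now '.': 35
Total burnt (originally-T cells now '.'): 25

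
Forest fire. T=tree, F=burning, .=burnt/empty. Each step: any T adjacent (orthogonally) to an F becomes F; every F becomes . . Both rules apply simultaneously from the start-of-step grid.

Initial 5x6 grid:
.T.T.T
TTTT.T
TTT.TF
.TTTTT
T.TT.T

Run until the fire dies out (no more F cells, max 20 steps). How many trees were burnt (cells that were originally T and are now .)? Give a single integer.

Answer: 20

Derivation:
Step 1: +3 fires, +1 burnt (F count now 3)
Step 2: +3 fires, +3 burnt (F count now 3)
Step 3: +1 fires, +3 burnt (F count now 1)
Step 4: +2 fires, +1 burnt (F count now 2)
Step 5: +3 fires, +2 burnt (F count now 3)
Step 6: +2 fires, +3 burnt (F count now 2)
Step 7: +3 fires, +2 burnt (F count now 3)
Step 8: +3 fires, +3 burnt (F count now 3)
Step 9: +0 fires, +3 burnt (F count now 0)
Fire out after step 9
Initially T: 21, now '.': 29
Total burnt (originally-T cells now '.'): 20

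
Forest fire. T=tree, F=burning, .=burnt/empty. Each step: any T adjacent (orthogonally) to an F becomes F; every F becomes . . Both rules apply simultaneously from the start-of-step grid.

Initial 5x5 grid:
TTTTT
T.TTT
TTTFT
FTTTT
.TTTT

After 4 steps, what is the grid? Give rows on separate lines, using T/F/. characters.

Step 1: 6 trees catch fire, 2 burn out
  TTTTT
  T.TFT
  FTF.F
  .FTFT
  .TTTT
Step 2: 9 trees catch fire, 6 burn out
  TTTFT
  F.F.F
  .F...
  ..F.F
  .FTFT
Step 3: 5 trees catch fire, 9 burn out
  FTF.F
  .....
  .....
  .....
  ..F.F
Step 4: 1 trees catch fire, 5 burn out
  .F...
  .....
  .....
  .....
  .....

.F...
.....
.....
.....
.....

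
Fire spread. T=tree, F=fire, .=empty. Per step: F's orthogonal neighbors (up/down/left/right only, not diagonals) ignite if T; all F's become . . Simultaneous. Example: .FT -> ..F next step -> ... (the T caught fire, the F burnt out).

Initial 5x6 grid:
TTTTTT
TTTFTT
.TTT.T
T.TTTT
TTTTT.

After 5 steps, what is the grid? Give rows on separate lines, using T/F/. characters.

Step 1: 4 trees catch fire, 1 burn out
  TTTFTT
  TTF.FT
  .TTF.T
  T.TTTT
  TTTTT.
Step 2: 6 trees catch fire, 4 burn out
  TTF.FT
  TF...F
  .TF..T
  T.TFTT
  TTTTT.
Step 3: 8 trees catch fire, 6 burn out
  TF...F
  F.....
  .F...F
  T.F.FT
  TTTFT.
Step 4: 4 trees catch fire, 8 burn out
  F.....
  ......
  ......
  T....F
  TTF.F.
Step 5: 1 trees catch fire, 4 burn out
  ......
  ......
  ......
  T.....
  TF....

......
......
......
T.....
TF....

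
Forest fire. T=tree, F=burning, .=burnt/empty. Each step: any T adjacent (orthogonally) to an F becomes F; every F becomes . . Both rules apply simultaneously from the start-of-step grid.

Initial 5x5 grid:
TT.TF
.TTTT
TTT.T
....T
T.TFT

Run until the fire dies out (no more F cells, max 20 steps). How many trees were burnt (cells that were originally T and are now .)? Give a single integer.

Step 1: +4 fires, +2 burnt (F count now 4)
Step 2: +3 fires, +4 burnt (F count now 3)
Step 3: +1 fires, +3 burnt (F count now 1)
Step 4: +2 fires, +1 burnt (F count now 2)
Step 5: +2 fires, +2 burnt (F count now 2)
Step 6: +2 fires, +2 burnt (F count now 2)
Step 7: +0 fires, +2 burnt (F count now 0)
Fire out after step 7
Initially T: 15, now '.': 24
Total burnt (originally-T cells now '.'): 14

Answer: 14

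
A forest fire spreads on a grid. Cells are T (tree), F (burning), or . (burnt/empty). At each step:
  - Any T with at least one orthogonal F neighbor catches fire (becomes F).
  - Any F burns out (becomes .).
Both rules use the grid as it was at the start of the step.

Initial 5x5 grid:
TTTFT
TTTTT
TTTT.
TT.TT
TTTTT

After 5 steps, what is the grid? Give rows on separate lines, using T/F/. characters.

Step 1: 3 trees catch fire, 1 burn out
  TTF.F
  TTTFT
  TTTT.
  TT.TT
  TTTTT
Step 2: 4 trees catch fire, 3 burn out
  TF...
  TTF.F
  TTTF.
  TT.TT
  TTTTT
Step 3: 4 trees catch fire, 4 burn out
  F....
  TF...
  TTF..
  TT.FT
  TTTTT
Step 4: 4 trees catch fire, 4 burn out
  .....
  F....
  TF...
  TT..F
  TTTFT
Step 5: 4 trees catch fire, 4 burn out
  .....
  .....
  F....
  TF...
  TTF.F

.....
.....
F....
TF...
TTF.F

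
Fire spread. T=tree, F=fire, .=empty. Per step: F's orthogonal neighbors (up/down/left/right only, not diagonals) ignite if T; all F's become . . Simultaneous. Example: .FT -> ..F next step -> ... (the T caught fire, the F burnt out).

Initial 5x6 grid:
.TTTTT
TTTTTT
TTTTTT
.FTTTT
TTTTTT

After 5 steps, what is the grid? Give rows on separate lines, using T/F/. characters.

Step 1: 3 trees catch fire, 1 burn out
  .TTTTT
  TTTTTT
  TFTTTT
  ..FTTT
  TFTTTT
Step 2: 6 trees catch fire, 3 burn out
  .TTTTT
  TFTTTT
  F.FTTT
  ...FTT
  F.FTTT
Step 3: 6 trees catch fire, 6 burn out
  .FTTTT
  F.FTTT
  ...FTT
  ....FT
  ...FTT
Step 4: 5 trees catch fire, 6 burn out
  ..FTTT
  ...FTT
  ....FT
  .....F
  ....FT
Step 5: 4 trees catch fire, 5 burn out
  ...FTT
  ....FT
  .....F
  ......
  .....F

...FTT
....FT
.....F
......
.....F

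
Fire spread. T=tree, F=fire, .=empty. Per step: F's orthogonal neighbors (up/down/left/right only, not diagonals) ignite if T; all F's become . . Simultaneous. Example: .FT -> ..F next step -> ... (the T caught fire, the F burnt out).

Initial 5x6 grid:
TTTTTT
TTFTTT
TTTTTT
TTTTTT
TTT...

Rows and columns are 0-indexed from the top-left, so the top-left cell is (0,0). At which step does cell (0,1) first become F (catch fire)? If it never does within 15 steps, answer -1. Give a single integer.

Step 1: cell (0,1)='T' (+4 fires, +1 burnt)
Step 2: cell (0,1)='F' (+7 fires, +4 burnt)
  -> target ignites at step 2
Step 3: cell (0,1)='.' (+8 fires, +7 burnt)
Step 4: cell (0,1)='.' (+5 fires, +8 burnt)
Step 5: cell (0,1)='.' (+2 fires, +5 burnt)
Step 6: cell (0,1)='.' (+0 fires, +2 burnt)
  fire out at step 6

2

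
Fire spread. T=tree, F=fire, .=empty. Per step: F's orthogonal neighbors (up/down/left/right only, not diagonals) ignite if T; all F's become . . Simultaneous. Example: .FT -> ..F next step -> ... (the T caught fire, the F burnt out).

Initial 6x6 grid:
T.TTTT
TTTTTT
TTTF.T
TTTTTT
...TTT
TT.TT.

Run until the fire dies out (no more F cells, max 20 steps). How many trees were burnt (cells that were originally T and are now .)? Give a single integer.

Step 1: +3 fires, +1 burnt (F count now 3)
Step 2: +7 fires, +3 burnt (F count now 7)
Step 3: +9 fires, +7 burnt (F count now 9)
Step 4: +6 fires, +9 burnt (F count now 6)
Step 5: +1 fires, +6 burnt (F count now 1)
Step 6: +0 fires, +1 burnt (F count now 0)
Fire out after step 6
Initially T: 28, now '.': 34
Total burnt (originally-T cells now '.'): 26

Answer: 26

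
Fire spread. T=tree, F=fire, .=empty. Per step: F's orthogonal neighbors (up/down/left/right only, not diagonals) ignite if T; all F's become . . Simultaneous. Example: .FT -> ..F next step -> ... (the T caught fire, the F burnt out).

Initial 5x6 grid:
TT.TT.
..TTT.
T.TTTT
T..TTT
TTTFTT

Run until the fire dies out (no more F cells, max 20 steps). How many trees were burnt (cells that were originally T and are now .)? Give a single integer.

Answer: 19

Derivation:
Step 1: +3 fires, +1 burnt (F count now 3)
Step 2: +4 fires, +3 burnt (F count now 4)
Step 3: +5 fires, +4 burnt (F count now 5)
Step 4: +5 fires, +5 burnt (F count now 5)
Step 5: +2 fires, +5 burnt (F count now 2)
Step 6: +0 fires, +2 burnt (F count now 0)
Fire out after step 6
Initially T: 21, now '.': 28
Total burnt (originally-T cells now '.'): 19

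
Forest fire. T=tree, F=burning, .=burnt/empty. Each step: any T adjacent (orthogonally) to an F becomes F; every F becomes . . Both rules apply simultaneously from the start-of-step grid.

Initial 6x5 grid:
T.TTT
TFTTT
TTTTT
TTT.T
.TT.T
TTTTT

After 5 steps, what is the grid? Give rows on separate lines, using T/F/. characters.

Step 1: 3 trees catch fire, 1 burn out
  T.TTT
  F.FTT
  TFTTT
  TTT.T
  .TT.T
  TTTTT
Step 2: 6 trees catch fire, 3 burn out
  F.FTT
  ...FT
  F.FTT
  TFT.T
  .TT.T
  TTTTT
Step 3: 6 trees catch fire, 6 burn out
  ...FT
  ....F
  ...FT
  F.F.T
  .FT.T
  TTTTT
Step 4: 4 trees catch fire, 6 burn out
  ....F
  .....
  ....F
  ....T
  ..F.T
  TFTTT
Step 5: 3 trees catch fire, 4 burn out
  .....
  .....
  .....
  ....F
  ....T
  F.FTT

.....
.....
.....
....F
....T
F.FTT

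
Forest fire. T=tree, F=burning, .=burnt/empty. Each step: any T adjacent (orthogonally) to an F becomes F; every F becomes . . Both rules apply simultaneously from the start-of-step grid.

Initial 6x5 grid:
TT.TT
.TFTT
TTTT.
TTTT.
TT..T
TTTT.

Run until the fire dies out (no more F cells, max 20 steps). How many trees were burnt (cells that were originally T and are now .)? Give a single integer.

Answer: 21

Derivation:
Step 1: +3 fires, +1 burnt (F count now 3)
Step 2: +6 fires, +3 burnt (F count now 6)
Step 3: +5 fires, +6 burnt (F count now 5)
Step 4: +2 fires, +5 burnt (F count now 2)
Step 5: +2 fires, +2 burnt (F count now 2)
Step 6: +2 fires, +2 burnt (F count now 2)
Step 7: +1 fires, +2 burnt (F count now 1)
Step 8: +0 fires, +1 burnt (F count now 0)
Fire out after step 8
Initially T: 22, now '.': 29
Total burnt (originally-T cells now '.'): 21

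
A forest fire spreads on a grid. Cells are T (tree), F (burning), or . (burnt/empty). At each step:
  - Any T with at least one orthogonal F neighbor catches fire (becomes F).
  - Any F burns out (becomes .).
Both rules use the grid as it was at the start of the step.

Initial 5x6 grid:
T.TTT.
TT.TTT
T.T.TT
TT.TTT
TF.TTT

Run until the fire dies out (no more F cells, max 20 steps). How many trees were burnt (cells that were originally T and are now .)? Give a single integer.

Answer: 7

Derivation:
Step 1: +2 fires, +1 burnt (F count now 2)
Step 2: +1 fires, +2 burnt (F count now 1)
Step 3: +1 fires, +1 burnt (F count now 1)
Step 4: +1 fires, +1 burnt (F count now 1)
Step 5: +2 fires, +1 burnt (F count now 2)
Step 6: +0 fires, +2 burnt (F count now 0)
Fire out after step 6
Initially T: 22, now '.': 15
Total burnt (originally-T cells now '.'): 7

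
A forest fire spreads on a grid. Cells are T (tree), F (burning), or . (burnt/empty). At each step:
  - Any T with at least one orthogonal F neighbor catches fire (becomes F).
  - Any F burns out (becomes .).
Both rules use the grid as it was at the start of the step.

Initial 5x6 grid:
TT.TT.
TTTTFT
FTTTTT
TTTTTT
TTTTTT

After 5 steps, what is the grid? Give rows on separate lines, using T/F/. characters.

Step 1: 7 trees catch fire, 2 burn out
  TT.TF.
  FTTF.F
  .FTTFT
  FTTTTT
  TTTTTT
Step 2: 10 trees catch fire, 7 burn out
  FT.F..
  .FF...
  ..FF.F
  .FTTFT
  FTTTTT
Step 3: 6 trees catch fire, 10 burn out
  .F....
  ......
  ......
  ..FF.F
  .FTTFT
Step 4: 3 trees catch fire, 6 burn out
  ......
  ......
  ......
  ......
  ..FF.F
Step 5: 0 trees catch fire, 3 burn out
  ......
  ......
  ......
  ......
  ......

......
......
......
......
......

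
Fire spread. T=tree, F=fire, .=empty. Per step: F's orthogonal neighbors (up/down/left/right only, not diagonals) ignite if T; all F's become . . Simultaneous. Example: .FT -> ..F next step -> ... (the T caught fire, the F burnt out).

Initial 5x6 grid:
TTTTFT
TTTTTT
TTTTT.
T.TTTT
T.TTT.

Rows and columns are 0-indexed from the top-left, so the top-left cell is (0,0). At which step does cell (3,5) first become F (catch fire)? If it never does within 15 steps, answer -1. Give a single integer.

Step 1: cell (3,5)='T' (+3 fires, +1 burnt)
Step 2: cell (3,5)='T' (+4 fires, +3 burnt)
Step 3: cell (3,5)='T' (+4 fires, +4 burnt)
Step 4: cell (3,5)='F' (+6 fires, +4 burnt)
  -> target ignites at step 4
Step 5: cell (3,5)='.' (+4 fires, +6 burnt)
Step 6: cell (3,5)='.' (+2 fires, +4 burnt)
Step 7: cell (3,5)='.' (+1 fires, +2 burnt)
Step 8: cell (3,5)='.' (+1 fires, +1 burnt)
Step 9: cell (3,5)='.' (+0 fires, +1 burnt)
  fire out at step 9

4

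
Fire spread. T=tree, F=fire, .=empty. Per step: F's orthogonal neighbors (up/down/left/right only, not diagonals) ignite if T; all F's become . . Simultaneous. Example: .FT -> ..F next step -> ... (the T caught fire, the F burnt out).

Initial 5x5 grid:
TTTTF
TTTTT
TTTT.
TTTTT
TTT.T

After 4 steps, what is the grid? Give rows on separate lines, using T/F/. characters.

Step 1: 2 trees catch fire, 1 burn out
  TTTF.
  TTTTF
  TTTT.
  TTTTT
  TTT.T
Step 2: 2 trees catch fire, 2 burn out
  TTF..
  TTTF.
  TTTT.
  TTTTT
  TTT.T
Step 3: 3 trees catch fire, 2 burn out
  TF...
  TTF..
  TTTF.
  TTTTT
  TTT.T
Step 4: 4 trees catch fire, 3 burn out
  F....
  TF...
  TTF..
  TTTFT
  TTT.T

F....
TF...
TTF..
TTTFT
TTT.T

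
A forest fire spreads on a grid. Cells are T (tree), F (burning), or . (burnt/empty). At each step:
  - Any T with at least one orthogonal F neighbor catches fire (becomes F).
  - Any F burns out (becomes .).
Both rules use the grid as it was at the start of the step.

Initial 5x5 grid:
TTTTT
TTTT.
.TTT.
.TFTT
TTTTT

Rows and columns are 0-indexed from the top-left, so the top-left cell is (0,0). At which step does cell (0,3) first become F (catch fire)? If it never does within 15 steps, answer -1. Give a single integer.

Step 1: cell (0,3)='T' (+4 fires, +1 burnt)
Step 2: cell (0,3)='T' (+6 fires, +4 burnt)
Step 3: cell (0,3)='T' (+5 fires, +6 burnt)
Step 4: cell (0,3)='F' (+3 fires, +5 burnt)
  -> target ignites at step 4
Step 5: cell (0,3)='.' (+2 fires, +3 burnt)
Step 6: cell (0,3)='.' (+0 fires, +2 burnt)
  fire out at step 6

4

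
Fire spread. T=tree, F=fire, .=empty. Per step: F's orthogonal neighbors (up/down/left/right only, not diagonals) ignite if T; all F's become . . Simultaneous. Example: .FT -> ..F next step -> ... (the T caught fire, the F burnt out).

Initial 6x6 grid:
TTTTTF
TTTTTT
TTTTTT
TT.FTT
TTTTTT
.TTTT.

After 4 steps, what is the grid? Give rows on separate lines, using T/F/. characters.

Step 1: 5 trees catch fire, 2 burn out
  TTTTF.
  TTTTTF
  TTTFTT
  TT..FT
  TTTFTT
  .TTTT.
Step 2: 10 trees catch fire, 5 burn out
  TTTF..
  TTTFF.
  TTF.FF
  TT...F
  TTF.FT
  .TTFT.
Step 3: 7 trees catch fire, 10 burn out
  TTF...
  TTF...
  TF....
  TT....
  TF...F
  .TF.F.
Step 4: 6 trees catch fire, 7 burn out
  TF....
  TF....
  F.....
  TF....
  F.....
  .F....

TF....
TF....
F.....
TF....
F.....
.F....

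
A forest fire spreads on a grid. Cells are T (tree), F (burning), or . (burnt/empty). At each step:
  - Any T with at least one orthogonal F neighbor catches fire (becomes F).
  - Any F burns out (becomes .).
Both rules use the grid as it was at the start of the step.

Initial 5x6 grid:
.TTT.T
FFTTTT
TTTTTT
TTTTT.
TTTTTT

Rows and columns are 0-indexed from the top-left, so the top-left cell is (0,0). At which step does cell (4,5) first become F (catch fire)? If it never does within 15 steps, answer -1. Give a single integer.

Step 1: cell (4,5)='T' (+4 fires, +2 burnt)
Step 2: cell (4,5)='T' (+5 fires, +4 burnt)
Step 3: cell (4,5)='T' (+6 fires, +5 burnt)
Step 4: cell (4,5)='T' (+4 fires, +6 burnt)
Step 5: cell (4,5)='T' (+4 fires, +4 burnt)
Step 6: cell (4,5)='T' (+1 fires, +4 burnt)
Step 7: cell (4,5)='F' (+1 fires, +1 burnt)
  -> target ignites at step 7
Step 8: cell (4,5)='.' (+0 fires, +1 burnt)
  fire out at step 8

7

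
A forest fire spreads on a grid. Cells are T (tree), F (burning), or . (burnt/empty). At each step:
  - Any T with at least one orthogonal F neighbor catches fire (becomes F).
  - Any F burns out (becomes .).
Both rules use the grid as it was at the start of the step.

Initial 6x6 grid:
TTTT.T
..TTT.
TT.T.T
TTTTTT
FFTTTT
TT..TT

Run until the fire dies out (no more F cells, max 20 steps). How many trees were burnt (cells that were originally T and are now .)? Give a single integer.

Step 1: +5 fires, +2 burnt (F count now 5)
Step 2: +4 fires, +5 burnt (F count now 4)
Step 3: +2 fires, +4 burnt (F count now 2)
Step 4: +4 fires, +2 burnt (F count now 4)
Step 5: +3 fires, +4 burnt (F count now 3)
Step 6: +4 fires, +3 burnt (F count now 4)
Step 7: +1 fires, +4 burnt (F count now 1)
Step 8: +1 fires, +1 burnt (F count now 1)
Step 9: +1 fires, +1 burnt (F count now 1)
Step 10: +0 fires, +1 burnt (F count now 0)
Fire out after step 10
Initially T: 26, now '.': 35
Total burnt (originally-T cells now '.'): 25

Answer: 25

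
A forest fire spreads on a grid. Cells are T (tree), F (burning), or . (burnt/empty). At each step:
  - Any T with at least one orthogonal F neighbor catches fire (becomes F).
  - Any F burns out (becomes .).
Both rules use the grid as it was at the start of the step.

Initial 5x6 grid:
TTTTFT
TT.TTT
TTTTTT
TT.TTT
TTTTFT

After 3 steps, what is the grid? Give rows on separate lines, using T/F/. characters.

Step 1: 6 trees catch fire, 2 burn out
  TTTF.F
  TT.TFT
  TTTTTT
  TT.TFT
  TTTF.F
Step 2: 7 trees catch fire, 6 burn out
  TTF...
  TT.F.F
  TTTTFT
  TT.F.F
  TTF...
Step 3: 4 trees catch fire, 7 burn out
  TF....
  TT....
  TTTF.F
  TT....
  TF....

TF....
TT....
TTTF.F
TT....
TF....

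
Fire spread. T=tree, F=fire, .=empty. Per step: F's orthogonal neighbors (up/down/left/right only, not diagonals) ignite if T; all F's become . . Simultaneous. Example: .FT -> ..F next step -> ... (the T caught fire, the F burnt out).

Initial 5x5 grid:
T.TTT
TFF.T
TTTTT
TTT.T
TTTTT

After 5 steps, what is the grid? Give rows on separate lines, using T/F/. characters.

Step 1: 4 trees catch fire, 2 burn out
  T.FTT
  F...T
  TFFTT
  TTT.T
  TTTTT
Step 2: 6 trees catch fire, 4 burn out
  F..FT
  ....T
  F..FT
  TFF.T
  TTTTT
Step 3: 5 trees catch fire, 6 burn out
  ....F
  ....T
  ....F
  F...T
  TFFTT
Step 4: 4 trees catch fire, 5 burn out
  .....
  ....F
  .....
  ....F
  F..FT
Step 5: 1 trees catch fire, 4 burn out
  .....
  .....
  .....
  .....
  ....F

.....
.....
.....
.....
....F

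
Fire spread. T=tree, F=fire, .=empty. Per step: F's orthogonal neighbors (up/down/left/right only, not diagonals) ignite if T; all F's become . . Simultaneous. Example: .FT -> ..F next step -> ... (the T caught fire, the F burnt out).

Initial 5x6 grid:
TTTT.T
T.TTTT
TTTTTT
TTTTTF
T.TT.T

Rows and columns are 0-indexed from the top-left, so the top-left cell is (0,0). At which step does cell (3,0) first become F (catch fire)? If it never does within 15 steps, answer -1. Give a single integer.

Step 1: cell (3,0)='T' (+3 fires, +1 burnt)
Step 2: cell (3,0)='T' (+3 fires, +3 burnt)
Step 3: cell (3,0)='T' (+5 fires, +3 burnt)
Step 4: cell (3,0)='T' (+4 fires, +5 burnt)
Step 5: cell (3,0)='F' (+4 fires, +4 burnt)
  -> target ignites at step 5
Step 6: cell (3,0)='.' (+3 fires, +4 burnt)
Step 7: cell (3,0)='.' (+2 fires, +3 burnt)
Step 8: cell (3,0)='.' (+1 fires, +2 burnt)
Step 9: cell (3,0)='.' (+0 fires, +1 burnt)
  fire out at step 9

5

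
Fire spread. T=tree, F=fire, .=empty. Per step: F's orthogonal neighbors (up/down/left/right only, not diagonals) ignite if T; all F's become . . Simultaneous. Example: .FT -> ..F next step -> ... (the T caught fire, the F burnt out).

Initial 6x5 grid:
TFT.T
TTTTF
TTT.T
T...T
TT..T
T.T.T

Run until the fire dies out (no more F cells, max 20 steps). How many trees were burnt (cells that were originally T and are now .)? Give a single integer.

Step 1: +6 fires, +2 burnt (F count now 6)
Step 2: +4 fires, +6 burnt (F count now 4)
Step 3: +3 fires, +4 burnt (F count now 3)
Step 4: +2 fires, +3 burnt (F count now 2)
Step 5: +1 fires, +2 burnt (F count now 1)
Step 6: +2 fires, +1 burnt (F count now 2)
Step 7: +0 fires, +2 burnt (F count now 0)
Fire out after step 7
Initially T: 19, now '.': 29
Total burnt (originally-T cells now '.'): 18

Answer: 18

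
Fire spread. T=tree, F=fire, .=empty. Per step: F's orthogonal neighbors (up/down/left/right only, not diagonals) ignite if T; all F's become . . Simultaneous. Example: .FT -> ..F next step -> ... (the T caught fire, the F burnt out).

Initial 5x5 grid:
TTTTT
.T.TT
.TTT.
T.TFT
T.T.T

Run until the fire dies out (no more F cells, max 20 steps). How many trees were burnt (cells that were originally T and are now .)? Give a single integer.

Answer: 15

Derivation:
Step 1: +3 fires, +1 burnt (F count now 3)
Step 2: +4 fires, +3 burnt (F count now 4)
Step 3: +3 fires, +4 burnt (F count now 3)
Step 4: +3 fires, +3 burnt (F count now 3)
Step 5: +1 fires, +3 burnt (F count now 1)
Step 6: +1 fires, +1 burnt (F count now 1)
Step 7: +0 fires, +1 burnt (F count now 0)
Fire out after step 7
Initially T: 17, now '.': 23
Total burnt (originally-T cells now '.'): 15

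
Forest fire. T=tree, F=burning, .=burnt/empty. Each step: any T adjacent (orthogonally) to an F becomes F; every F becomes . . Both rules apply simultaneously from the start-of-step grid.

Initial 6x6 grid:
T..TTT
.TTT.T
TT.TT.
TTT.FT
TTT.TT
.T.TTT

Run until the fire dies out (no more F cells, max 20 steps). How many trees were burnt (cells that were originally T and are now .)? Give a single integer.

Step 1: +3 fires, +1 burnt (F count now 3)
Step 2: +3 fires, +3 burnt (F count now 3)
Step 3: +3 fires, +3 burnt (F count now 3)
Step 4: +2 fires, +3 burnt (F count now 2)
Step 5: +2 fires, +2 burnt (F count now 2)
Step 6: +2 fires, +2 burnt (F count now 2)
Step 7: +3 fires, +2 burnt (F count now 3)
Step 8: +3 fires, +3 burnt (F count now 3)
Step 9: +3 fires, +3 burnt (F count now 3)
Step 10: +0 fires, +3 burnt (F count now 0)
Fire out after step 10
Initially T: 25, now '.': 35
Total burnt (originally-T cells now '.'): 24

Answer: 24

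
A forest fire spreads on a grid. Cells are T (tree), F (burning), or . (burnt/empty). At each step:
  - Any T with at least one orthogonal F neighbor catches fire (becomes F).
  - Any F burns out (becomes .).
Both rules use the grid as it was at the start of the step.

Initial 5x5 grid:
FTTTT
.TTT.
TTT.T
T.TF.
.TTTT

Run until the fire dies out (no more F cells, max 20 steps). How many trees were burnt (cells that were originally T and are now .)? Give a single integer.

Step 1: +3 fires, +2 burnt (F count now 3)
Step 2: +5 fires, +3 burnt (F count now 5)
Step 3: +4 fires, +5 burnt (F count now 4)
Step 4: +3 fires, +4 burnt (F count now 3)
Step 5: +1 fires, +3 burnt (F count now 1)
Step 6: +0 fires, +1 burnt (F count now 0)
Fire out after step 6
Initially T: 17, now '.': 24
Total burnt (originally-T cells now '.'): 16

Answer: 16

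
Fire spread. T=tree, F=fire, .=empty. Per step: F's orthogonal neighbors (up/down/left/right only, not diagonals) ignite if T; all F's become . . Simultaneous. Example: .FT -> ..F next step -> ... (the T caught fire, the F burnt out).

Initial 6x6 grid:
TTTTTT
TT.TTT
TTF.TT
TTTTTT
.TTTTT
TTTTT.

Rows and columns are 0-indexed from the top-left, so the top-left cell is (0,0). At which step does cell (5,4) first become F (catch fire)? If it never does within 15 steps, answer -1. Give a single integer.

Step 1: cell (5,4)='T' (+2 fires, +1 burnt)
Step 2: cell (5,4)='T' (+5 fires, +2 burnt)
Step 3: cell (5,4)='T' (+7 fires, +5 burnt)
Step 4: cell (5,4)='T' (+7 fires, +7 burnt)
Step 5: cell (5,4)='F' (+6 fires, +7 burnt)
  -> target ignites at step 5
Step 6: cell (5,4)='.' (+3 fires, +6 burnt)
Step 7: cell (5,4)='.' (+1 fires, +3 burnt)
Step 8: cell (5,4)='.' (+0 fires, +1 burnt)
  fire out at step 8

5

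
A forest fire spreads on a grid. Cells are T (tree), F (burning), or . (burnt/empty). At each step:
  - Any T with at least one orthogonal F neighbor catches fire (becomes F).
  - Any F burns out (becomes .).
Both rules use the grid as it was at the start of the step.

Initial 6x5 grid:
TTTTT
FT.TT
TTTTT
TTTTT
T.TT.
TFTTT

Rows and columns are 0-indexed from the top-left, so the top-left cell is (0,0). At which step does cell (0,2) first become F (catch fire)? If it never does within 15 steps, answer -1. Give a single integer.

Step 1: cell (0,2)='T' (+5 fires, +2 burnt)
Step 2: cell (0,2)='T' (+6 fires, +5 burnt)
Step 3: cell (0,2)='F' (+6 fires, +6 burnt)
  -> target ignites at step 3
Step 4: cell (0,2)='.' (+3 fires, +6 burnt)
Step 5: cell (0,2)='.' (+4 fires, +3 burnt)
Step 6: cell (0,2)='.' (+1 fires, +4 burnt)
Step 7: cell (0,2)='.' (+0 fires, +1 burnt)
  fire out at step 7

3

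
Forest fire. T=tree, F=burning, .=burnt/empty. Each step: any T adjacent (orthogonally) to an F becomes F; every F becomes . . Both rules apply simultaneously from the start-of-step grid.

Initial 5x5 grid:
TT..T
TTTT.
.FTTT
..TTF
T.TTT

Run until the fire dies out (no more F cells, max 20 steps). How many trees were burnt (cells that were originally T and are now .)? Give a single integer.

Step 1: +5 fires, +2 burnt (F count now 5)
Step 2: +6 fires, +5 burnt (F count now 6)
Step 3: +3 fires, +6 burnt (F count now 3)
Step 4: +0 fires, +3 burnt (F count now 0)
Fire out after step 4
Initially T: 16, now '.': 23
Total burnt (originally-T cells now '.'): 14

Answer: 14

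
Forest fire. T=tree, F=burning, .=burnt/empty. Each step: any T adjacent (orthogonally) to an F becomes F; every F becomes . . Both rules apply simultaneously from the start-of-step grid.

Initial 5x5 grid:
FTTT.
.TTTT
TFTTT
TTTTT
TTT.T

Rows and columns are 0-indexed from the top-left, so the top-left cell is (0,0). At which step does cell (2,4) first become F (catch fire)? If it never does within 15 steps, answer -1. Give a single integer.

Step 1: cell (2,4)='T' (+5 fires, +2 burnt)
Step 2: cell (2,4)='T' (+6 fires, +5 burnt)
Step 3: cell (2,4)='F' (+6 fires, +6 burnt)
  -> target ignites at step 3
Step 4: cell (2,4)='.' (+2 fires, +6 burnt)
Step 5: cell (2,4)='.' (+1 fires, +2 burnt)
Step 6: cell (2,4)='.' (+0 fires, +1 burnt)
  fire out at step 6

3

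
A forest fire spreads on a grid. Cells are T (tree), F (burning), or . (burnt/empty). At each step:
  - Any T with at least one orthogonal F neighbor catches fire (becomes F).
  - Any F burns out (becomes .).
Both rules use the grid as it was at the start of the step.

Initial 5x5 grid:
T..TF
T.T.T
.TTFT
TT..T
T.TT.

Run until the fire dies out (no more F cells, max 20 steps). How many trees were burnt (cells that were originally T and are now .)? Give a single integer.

Answer: 10

Derivation:
Step 1: +4 fires, +2 burnt (F count now 4)
Step 2: +3 fires, +4 burnt (F count now 3)
Step 3: +1 fires, +3 burnt (F count now 1)
Step 4: +1 fires, +1 burnt (F count now 1)
Step 5: +1 fires, +1 burnt (F count now 1)
Step 6: +0 fires, +1 burnt (F count now 0)
Fire out after step 6
Initially T: 14, now '.': 21
Total burnt (originally-T cells now '.'): 10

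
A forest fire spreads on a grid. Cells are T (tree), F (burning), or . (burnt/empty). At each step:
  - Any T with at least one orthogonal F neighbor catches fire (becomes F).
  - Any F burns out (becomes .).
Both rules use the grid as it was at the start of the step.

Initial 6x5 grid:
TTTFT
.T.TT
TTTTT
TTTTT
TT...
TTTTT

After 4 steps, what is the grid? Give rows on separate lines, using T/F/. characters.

Step 1: 3 trees catch fire, 1 burn out
  TTF.F
  .T.FT
  TTTTT
  TTTTT
  TT...
  TTTTT
Step 2: 3 trees catch fire, 3 burn out
  TF...
  .T..F
  TTTFT
  TTTTT
  TT...
  TTTTT
Step 3: 5 trees catch fire, 3 burn out
  F....
  .F...
  TTF.F
  TTTFT
  TT...
  TTTTT
Step 4: 3 trees catch fire, 5 burn out
  .....
  .....
  TF...
  TTF.F
  TT...
  TTTTT

.....
.....
TF...
TTF.F
TT...
TTTTT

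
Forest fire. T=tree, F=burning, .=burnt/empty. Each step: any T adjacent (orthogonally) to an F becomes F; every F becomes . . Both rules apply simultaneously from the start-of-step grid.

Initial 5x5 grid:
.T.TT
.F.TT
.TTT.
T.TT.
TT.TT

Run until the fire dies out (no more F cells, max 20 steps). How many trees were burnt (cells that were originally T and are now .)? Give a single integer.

Answer: 12

Derivation:
Step 1: +2 fires, +1 burnt (F count now 2)
Step 2: +1 fires, +2 burnt (F count now 1)
Step 3: +2 fires, +1 burnt (F count now 2)
Step 4: +2 fires, +2 burnt (F count now 2)
Step 5: +3 fires, +2 burnt (F count now 3)
Step 6: +2 fires, +3 burnt (F count now 2)
Step 7: +0 fires, +2 burnt (F count now 0)
Fire out after step 7
Initially T: 15, now '.': 22
Total burnt (originally-T cells now '.'): 12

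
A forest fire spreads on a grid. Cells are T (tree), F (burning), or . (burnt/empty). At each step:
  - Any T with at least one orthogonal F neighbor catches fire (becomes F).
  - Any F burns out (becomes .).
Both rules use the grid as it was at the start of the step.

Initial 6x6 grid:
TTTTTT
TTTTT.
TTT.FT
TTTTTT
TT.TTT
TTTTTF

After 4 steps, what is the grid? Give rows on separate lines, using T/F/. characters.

Step 1: 5 trees catch fire, 2 burn out
  TTTTTT
  TTTTF.
  TTT..F
  TTTTFT
  TT.TTF
  TTTTF.
Step 2: 6 trees catch fire, 5 burn out
  TTTTFT
  TTTF..
  TTT...
  TTTF.F
  TT.TF.
  TTTF..
Step 3: 6 trees catch fire, 6 burn out
  TTTF.F
  TTF...
  TTT...
  TTF...
  TT.F..
  TTF...
Step 4: 5 trees catch fire, 6 burn out
  TTF...
  TF....
  TTF...
  TF....
  TT....
  TF....

TTF...
TF....
TTF...
TF....
TT....
TF....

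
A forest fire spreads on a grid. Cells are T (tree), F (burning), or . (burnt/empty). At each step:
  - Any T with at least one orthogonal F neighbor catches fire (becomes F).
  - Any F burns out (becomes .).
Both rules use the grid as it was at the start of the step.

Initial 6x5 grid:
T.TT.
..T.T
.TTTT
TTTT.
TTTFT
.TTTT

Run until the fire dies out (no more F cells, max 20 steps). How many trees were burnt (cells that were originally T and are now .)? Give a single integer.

Step 1: +4 fires, +1 burnt (F count now 4)
Step 2: +5 fires, +4 burnt (F count now 5)
Step 3: +5 fires, +5 burnt (F count now 5)
Step 4: +4 fires, +5 burnt (F count now 4)
Step 5: +1 fires, +4 burnt (F count now 1)
Step 6: +1 fires, +1 burnt (F count now 1)
Step 7: +0 fires, +1 burnt (F count now 0)
Fire out after step 7
Initially T: 21, now '.': 29
Total burnt (originally-T cells now '.'): 20

Answer: 20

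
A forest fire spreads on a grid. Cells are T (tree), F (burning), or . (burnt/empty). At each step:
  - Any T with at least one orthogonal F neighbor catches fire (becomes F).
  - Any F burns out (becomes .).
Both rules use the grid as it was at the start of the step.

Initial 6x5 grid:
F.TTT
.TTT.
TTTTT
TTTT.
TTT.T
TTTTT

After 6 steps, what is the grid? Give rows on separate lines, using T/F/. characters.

Step 1: 0 trees catch fire, 1 burn out
  ..TTT
  .TTT.
  TTTTT
  TTTT.
  TTT.T
  TTTTT
Step 2: 0 trees catch fire, 0 burn out
  ..TTT
  .TTT.
  TTTTT
  TTTT.
  TTT.T
  TTTTT
Step 3: 0 trees catch fire, 0 burn out
  ..TTT
  .TTT.
  TTTTT
  TTTT.
  TTT.T
  TTTTT
Step 4: 0 trees catch fire, 0 burn out
  ..TTT
  .TTT.
  TTTTT
  TTTT.
  TTT.T
  TTTTT
Step 5: 0 trees catch fire, 0 burn out
  ..TTT
  .TTT.
  TTTTT
  TTTT.
  TTT.T
  TTTTT
Step 6: 0 trees catch fire, 0 burn out
  ..TTT
  .TTT.
  TTTTT
  TTTT.
  TTT.T
  TTTTT

..TTT
.TTT.
TTTTT
TTTT.
TTT.T
TTTTT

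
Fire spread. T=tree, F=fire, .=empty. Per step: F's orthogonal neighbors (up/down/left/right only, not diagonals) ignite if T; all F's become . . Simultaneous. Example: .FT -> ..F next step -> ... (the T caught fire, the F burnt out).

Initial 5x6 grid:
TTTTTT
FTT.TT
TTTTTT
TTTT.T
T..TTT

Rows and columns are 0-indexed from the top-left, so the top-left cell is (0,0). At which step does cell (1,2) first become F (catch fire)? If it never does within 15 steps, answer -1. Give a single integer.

Step 1: cell (1,2)='T' (+3 fires, +1 burnt)
Step 2: cell (1,2)='F' (+4 fires, +3 burnt)
  -> target ignites at step 2
Step 3: cell (1,2)='.' (+4 fires, +4 burnt)
Step 4: cell (1,2)='.' (+3 fires, +4 burnt)
Step 5: cell (1,2)='.' (+3 fires, +3 burnt)
Step 6: cell (1,2)='.' (+4 fires, +3 burnt)
Step 7: cell (1,2)='.' (+3 fires, +4 burnt)
Step 8: cell (1,2)='.' (+1 fires, +3 burnt)
Step 9: cell (1,2)='.' (+0 fires, +1 burnt)
  fire out at step 9

2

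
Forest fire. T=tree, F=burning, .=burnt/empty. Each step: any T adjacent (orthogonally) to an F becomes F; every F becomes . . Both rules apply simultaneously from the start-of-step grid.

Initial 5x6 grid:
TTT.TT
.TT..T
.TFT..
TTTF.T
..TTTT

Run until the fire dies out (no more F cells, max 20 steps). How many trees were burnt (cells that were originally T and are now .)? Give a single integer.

Step 1: +5 fires, +2 burnt (F count now 5)
Step 2: +5 fires, +5 burnt (F count now 5)
Step 3: +3 fires, +5 burnt (F count now 3)
Step 4: +2 fires, +3 burnt (F count now 2)
Step 5: +0 fires, +2 burnt (F count now 0)
Fire out after step 5
Initially T: 18, now '.': 27
Total burnt (originally-T cells now '.'): 15

Answer: 15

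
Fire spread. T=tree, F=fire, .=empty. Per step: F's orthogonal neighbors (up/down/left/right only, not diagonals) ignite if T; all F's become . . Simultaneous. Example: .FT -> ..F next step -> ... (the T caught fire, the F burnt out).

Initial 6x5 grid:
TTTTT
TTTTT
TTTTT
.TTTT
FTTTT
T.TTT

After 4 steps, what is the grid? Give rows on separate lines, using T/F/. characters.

Step 1: 2 trees catch fire, 1 burn out
  TTTTT
  TTTTT
  TTTTT
  .TTTT
  .FTTT
  F.TTT
Step 2: 2 trees catch fire, 2 burn out
  TTTTT
  TTTTT
  TTTTT
  .FTTT
  ..FTT
  ..TTT
Step 3: 4 trees catch fire, 2 burn out
  TTTTT
  TTTTT
  TFTTT
  ..FTT
  ...FT
  ..FTT
Step 4: 6 trees catch fire, 4 burn out
  TTTTT
  TFTTT
  F.FTT
  ...FT
  ....F
  ...FT

TTTTT
TFTTT
F.FTT
...FT
....F
...FT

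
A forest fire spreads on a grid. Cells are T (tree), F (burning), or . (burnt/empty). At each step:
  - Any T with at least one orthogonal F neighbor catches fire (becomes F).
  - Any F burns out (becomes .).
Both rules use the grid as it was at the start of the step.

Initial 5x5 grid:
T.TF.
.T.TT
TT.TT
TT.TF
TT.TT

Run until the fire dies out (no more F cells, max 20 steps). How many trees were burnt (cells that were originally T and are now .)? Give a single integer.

Step 1: +5 fires, +2 burnt (F count now 5)
Step 2: +3 fires, +5 burnt (F count now 3)
Step 3: +0 fires, +3 burnt (F count now 0)
Fire out after step 3
Initially T: 16, now '.': 17
Total burnt (originally-T cells now '.'): 8

Answer: 8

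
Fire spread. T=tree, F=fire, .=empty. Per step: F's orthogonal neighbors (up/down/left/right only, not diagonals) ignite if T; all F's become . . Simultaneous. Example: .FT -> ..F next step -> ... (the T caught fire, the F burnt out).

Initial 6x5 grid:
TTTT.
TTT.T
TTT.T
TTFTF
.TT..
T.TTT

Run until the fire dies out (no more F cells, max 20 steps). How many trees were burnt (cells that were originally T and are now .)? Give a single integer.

Answer: 20

Derivation:
Step 1: +5 fires, +2 burnt (F count now 5)
Step 2: +6 fires, +5 burnt (F count now 6)
Step 3: +4 fires, +6 burnt (F count now 4)
Step 4: +4 fires, +4 burnt (F count now 4)
Step 5: +1 fires, +4 burnt (F count now 1)
Step 6: +0 fires, +1 burnt (F count now 0)
Fire out after step 6
Initially T: 21, now '.': 29
Total burnt (originally-T cells now '.'): 20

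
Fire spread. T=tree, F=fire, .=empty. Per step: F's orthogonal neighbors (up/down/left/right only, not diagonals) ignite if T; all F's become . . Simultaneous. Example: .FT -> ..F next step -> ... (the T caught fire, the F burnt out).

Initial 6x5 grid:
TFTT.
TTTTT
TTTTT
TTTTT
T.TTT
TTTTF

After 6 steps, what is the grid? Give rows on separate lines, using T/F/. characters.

Step 1: 5 trees catch fire, 2 burn out
  F.FT.
  TFTTT
  TTTTT
  TTTTT
  T.TTF
  TTTF.
Step 2: 7 trees catch fire, 5 burn out
  ...F.
  F.FTT
  TFTTT
  TTTTF
  T.TF.
  TTF..
Step 3: 8 trees catch fire, 7 burn out
  .....
  ...FT
  F.FTF
  TFTF.
  T.F..
  TF...
Step 4: 5 trees catch fire, 8 burn out
  .....
  ....F
  ...F.
  F.F..
  T....
  F....
Step 5: 1 trees catch fire, 5 burn out
  .....
  .....
  .....
  .....
  F....
  .....
Step 6: 0 trees catch fire, 1 burn out
  .....
  .....
  .....
  .....
  .....
  .....

.....
.....
.....
.....
.....
.....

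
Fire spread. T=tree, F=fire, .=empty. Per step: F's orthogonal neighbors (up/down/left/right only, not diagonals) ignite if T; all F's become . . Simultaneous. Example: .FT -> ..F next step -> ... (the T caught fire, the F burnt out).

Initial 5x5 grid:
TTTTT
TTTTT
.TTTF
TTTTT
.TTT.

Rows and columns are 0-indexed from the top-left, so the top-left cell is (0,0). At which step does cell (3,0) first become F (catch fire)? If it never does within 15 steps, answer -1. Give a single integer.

Step 1: cell (3,0)='T' (+3 fires, +1 burnt)
Step 2: cell (3,0)='T' (+4 fires, +3 burnt)
Step 3: cell (3,0)='T' (+5 fires, +4 burnt)
Step 4: cell (3,0)='T' (+4 fires, +5 burnt)
Step 5: cell (3,0)='F' (+4 fires, +4 burnt)
  -> target ignites at step 5
Step 6: cell (3,0)='.' (+1 fires, +4 burnt)
Step 7: cell (3,0)='.' (+0 fires, +1 burnt)
  fire out at step 7

5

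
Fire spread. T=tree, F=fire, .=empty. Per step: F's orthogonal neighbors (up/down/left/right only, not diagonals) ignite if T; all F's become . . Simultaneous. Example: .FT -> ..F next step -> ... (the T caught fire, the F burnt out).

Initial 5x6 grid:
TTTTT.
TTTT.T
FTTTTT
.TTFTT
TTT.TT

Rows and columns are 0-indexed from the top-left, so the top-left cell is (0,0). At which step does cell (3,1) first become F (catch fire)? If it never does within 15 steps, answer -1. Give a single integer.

Step 1: cell (3,1)='T' (+5 fires, +2 burnt)
Step 2: cell (3,1)='F' (+9 fires, +5 burnt)
  -> target ignites at step 2
Step 3: cell (3,1)='.' (+6 fires, +9 burnt)
Step 4: cell (3,1)='.' (+4 fires, +6 burnt)
Step 5: cell (3,1)='.' (+0 fires, +4 burnt)
  fire out at step 5

2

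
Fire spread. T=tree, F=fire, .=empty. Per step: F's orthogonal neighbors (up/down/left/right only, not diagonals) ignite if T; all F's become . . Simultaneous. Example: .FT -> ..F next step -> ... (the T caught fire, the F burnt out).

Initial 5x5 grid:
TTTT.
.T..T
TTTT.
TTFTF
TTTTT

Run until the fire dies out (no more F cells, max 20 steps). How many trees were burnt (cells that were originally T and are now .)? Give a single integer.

Step 1: +5 fires, +2 burnt (F count now 5)
Step 2: +5 fires, +5 burnt (F count now 5)
Step 3: +3 fires, +5 burnt (F count now 3)
Step 4: +1 fires, +3 burnt (F count now 1)
Step 5: +2 fires, +1 burnt (F count now 2)
Step 6: +1 fires, +2 burnt (F count now 1)
Step 7: +0 fires, +1 burnt (F count now 0)
Fire out after step 7
Initially T: 18, now '.': 24
Total burnt (originally-T cells now '.'): 17

Answer: 17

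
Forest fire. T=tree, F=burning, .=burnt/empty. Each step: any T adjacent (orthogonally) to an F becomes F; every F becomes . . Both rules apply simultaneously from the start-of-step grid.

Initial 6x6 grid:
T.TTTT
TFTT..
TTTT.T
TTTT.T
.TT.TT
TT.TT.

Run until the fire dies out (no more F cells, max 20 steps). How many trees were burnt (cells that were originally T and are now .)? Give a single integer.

Step 1: +3 fires, +1 burnt (F count now 3)
Step 2: +6 fires, +3 burnt (F count now 6)
Step 3: +5 fires, +6 burnt (F count now 5)
Step 4: +4 fires, +5 burnt (F count now 4)
Step 5: +2 fires, +4 burnt (F count now 2)
Step 6: +0 fires, +2 burnt (F count now 0)
Fire out after step 6
Initially T: 26, now '.': 30
Total burnt (originally-T cells now '.'): 20

Answer: 20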